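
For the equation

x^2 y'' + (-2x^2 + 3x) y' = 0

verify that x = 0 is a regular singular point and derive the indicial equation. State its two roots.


Divide by x^2 to reach normal form y'' + P_1(x) y' + P_2(x) y = 0 with P_1(x) = -2 + 3/x and P_2(x) = 0.
x = 0 is a singular point because the y'-coefficient -2 + 3/x has a pole at x = 0.
It is a regular singular point because x P_1(x) = p(x) = 3 - 2x and x^2 P_2(x) = q(x) = 0 are polynomials, hence analytic at x = 0.
p(0) = 3,  q(0) = 0.
Indicial equation: r(r-1) + p(0) r + q(0) = 0, i.e. r^2 + (p(0) - 1) r + q(0) = 0, i.e. r^2 + 2 r = 0.
Discriminant: (2)^2 - 4(0) = 4, so r = (-2 ± 2)/2.
Solving: r_1 = 0, r_2 = -2.

indicial: r^2 + 2 r = 0; roots r_1 = 0, r_2 = -2


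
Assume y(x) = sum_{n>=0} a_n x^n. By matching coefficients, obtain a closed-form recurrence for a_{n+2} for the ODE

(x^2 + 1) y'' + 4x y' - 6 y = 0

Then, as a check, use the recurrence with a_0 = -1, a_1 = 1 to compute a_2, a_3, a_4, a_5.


Substitute y = sum_n a_n x^n.
(1 + 1 x^2) y'' contributes (n+2)(n+1) a_{n+2} + n(n-1) a_n at x^n.
4 x y'(x) contributes 4 n a_n at x^n.
-6 y(x) contributes -6 a_n at x^n.
Matching x^n: (n+2)(n+1) a_{n+2} + (n(n-1) + 4 n - 6) a_n = 0.
Thus a_{n+2} = (-n(n-1) - 4 n + 6) / ((n+1)(n+2)) * a_n.

Check with a_0 = -1, a_1 = 1 (apply the recurrence for n = 0, 1, 2, 3): a_0 = -1, a_1 = 1, a_2 = -3, a_3 = 1/3, a_4 = 1, a_5 = -1/5.

a_(n+2) = (-n(n-1) - 4 n + 6) / ((n+1)(n+2)) * a_n; check: a_0 = -1, a_1 = 1, a_2 = -3, a_3 = 1/3, a_4 = 1, a_5 = -1/5


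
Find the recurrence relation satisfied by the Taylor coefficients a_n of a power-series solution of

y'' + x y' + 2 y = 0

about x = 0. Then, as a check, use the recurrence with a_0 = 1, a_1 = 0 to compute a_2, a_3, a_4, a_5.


Substitute y = sum_n a_n x^n.
y''(x) has coefficient (n+2)(n+1) a_{n+2} at x^n;
x y'(x) has coefficient n a_n at x^n (shift);
2 y(x) has coefficient 2 a_n at x^n.
Matching x^n: (n+2)(n+1) a_{n+2} + (n + 2) a_n = 0.
Thus a_{n+2} = (-n - 2) / ((n+1)(n+2)) * a_n.

Check with a_0 = 1, a_1 = 0 (apply the recurrence for n = 0, 1, 2, 3): a_0 = 1, a_1 = 0, a_2 = -1, a_3 = 0, a_4 = 1/3, a_5 = 0.

a_(n+2) = (-n - 2) / ((n+1)(n+2)) * a_n; check: a_0 = 1, a_1 = 0, a_2 = -1, a_3 = 0, a_4 = 1/3, a_5 = 0


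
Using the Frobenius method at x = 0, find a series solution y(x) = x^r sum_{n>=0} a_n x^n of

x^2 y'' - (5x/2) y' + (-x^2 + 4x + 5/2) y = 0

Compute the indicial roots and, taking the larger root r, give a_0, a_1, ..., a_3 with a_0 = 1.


Write in Frobenius form y'' + (p(x)/x) y' + (q(x)/x^2) y = 0:
  p(x) = -5/2,  q(x) = -x^2 + 4x + 5/2.
Indicial equation: r(r-1) + (-5/2) r + (5/2) = 0 -> roots r_1 = 5/2, r_2 = 1.
Take r = r_1 = 5/2. Let y(x) = x^r sum_{n>=0} a_n x^n with a_0 = 1.
Substitute y = x^r sum a_n x^n and match x^{r+n}. The recurrence is
  D(n) a_n + 4 a_{n-1} - 1 a_{n-2} = 0,  where D(n) = (r+n)(r+n-1) + (-5/2)(r+n) + (5/2).
  a_n = [-4 a_{n-1} + 1 a_{n-2}] / D(n).
Since the indicial polynomial factors as (r - r_1)(r - r_2), D(n) = (r_1 + n - r_1)(r_1 + n - r_2) = n(n + 3/2).
Evaluating step by step (a_0 = 1):
  n = 1: D(1) = 1(1 + 3/2) = 5/2; numerator = -4(1) = -4; a_1 = (-4)/(5/2) = -8/5
  n = 2: D(2) = 2(2 + 3/2) = 7; numerator = -4(-8/5) + 1(1) = 37/5; a_2 = (37/5)/(7) = 37/35
  n = 3: D(3) = 3(3 + 3/2) = 27/2; numerator = -4(37/35) + 1(-8/5) = -204/35; a_3 = (-204/35)/(27/2) = -136/315

r = 5/2; a_0 = 1; a_1 = -8/5; a_2 = 37/35; a_3 = -136/315


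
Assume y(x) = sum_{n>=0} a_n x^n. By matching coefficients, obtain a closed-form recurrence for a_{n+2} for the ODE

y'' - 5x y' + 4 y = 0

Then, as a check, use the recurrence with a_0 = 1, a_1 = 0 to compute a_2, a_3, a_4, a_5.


Substitute y = sum_n a_n x^n.
y''(x) has coefficient (n+2)(n+1) a_{n+2} at x^n;
-5 x y'(x) has coefficient -5 n a_n at x^n (shift);
4 y(x) has coefficient 4 a_n at x^n.
Matching x^n: (n+2)(n+1) a_{n+2} + (-5n + 4) a_n = 0.
Thus a_{n+2} = (5n - 4) / ((n+1)(n+2)) * a_n.

Check with a_0 = 1, a_1 = 0 (apply the recurrence for n = 0, 1, 2, 3): a_0 = 1, a_1 = 0, a_2 = -2, a_3 = 0, a_4 = -1, a_5 = 0.

a_(n+2) = (5n - 4) / ((n+1)(n+2)) * a_n; check: a_0 = 1, a_1 = 0, a_2 = -2, a_3 = 0, a_4 = -1, a_5 = 0


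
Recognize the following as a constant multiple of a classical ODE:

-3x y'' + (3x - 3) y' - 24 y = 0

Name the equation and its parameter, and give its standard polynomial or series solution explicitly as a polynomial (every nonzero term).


All three coefficients share the factor -3; dividing through by -3 gives  x y'' + (1 - x) y' + 8 y = 0.
This matches the Laguerre equation x y'' + (1 - x) y' + n y = 0 with n = 8; the polynomial solution is L_8(x).
With y = sum_k a_k x^k, matching x^k gives (k+1)k a_{k+1} + (k+1) a_{k+1} - k a_k + n a_k = 0, i.e. (k+1)^2 a_{k+1} = (k - n) a_k = (k - 8) a_k. The right side vanishes at k = 8, so the series terminates at degree 8.
Standard normalization L_n(0) = 1 gives a_0 = 1. Work upward with a_{k+1} = (k - 8) a_k / (k+1)^2:
  a_1 = (0 - 8)(1) / 1^2 = -8/1 = -8
  a_2 = (1 - 8)(-8) / 2^2 = 56/4 = 14
  a_3 = (2 - 8)(14) / 3^2 = -84/9 = -28/3
  a_4 = (3 - 8)(-28/3) / 4^2 = (140/3)/16 = 35/12
  a_5 = (4 - 8)(35/12) / 5^2 = (-35/3)/25 = -7/15
  a_6 = (5 - 8)(-7/15) / 6^2 = (7/5)/36 = 7/180
  a_7 = (6 - 8)(7/180) / 7^2 = (-7/90)/49 = -1/630
  a_8 = (7 - 8)(-1/630) / 8^2 = (1/630)/64 = 1/40320
Hence L_8(x) = x^8/40320 - x^7/630 + 7 x^6/180 - 7 x^5/15 + 35 x^4/12 - 28 x^3/3 + 14 x^2 - 8 x + 1.

L_8(x); series = x^8/40320 - x^7/630 + 7 x^6/180 - 7 x^5/15 + 35 x^4/12 - 28 x^3/3 + 14 x^2 - 8 x + 1


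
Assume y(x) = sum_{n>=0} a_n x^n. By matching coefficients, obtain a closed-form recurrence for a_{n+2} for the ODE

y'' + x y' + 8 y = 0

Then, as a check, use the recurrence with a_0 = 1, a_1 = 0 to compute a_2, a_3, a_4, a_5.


Substitute y = sum_n a_n x^n.
y''(x) has coefficient (n+2)(n+1) a_{n+2} at x^n;
x y'(x) has coefficient n a_n at x^n (shift);
8 y(x) has coefficient 8 a_n at x^n.
Matching x^n: (n+2)(n+1) a_{n+2} + (n + 8) a_n = 0.
Thus a_{n+2} = (-n - 8) / ((n+1)(n+2)) * a_n.

Check with a_0 = 1, a_1 = 0 (apply the recurrence for n = 0, 1, 2, 3): a_0 = 1, a_1 = 0, a_2 = -4, a_3 = 0, a_4 = 10/3, a_5 = 0.

a_(n+2) = (-n - 8) / ((n+1)(n+2)) * a_n; check: a_0 = 1, a_1 = 0, a_2 = -4, a_3 = 0, a_4 = 10/3, a_5 = 0


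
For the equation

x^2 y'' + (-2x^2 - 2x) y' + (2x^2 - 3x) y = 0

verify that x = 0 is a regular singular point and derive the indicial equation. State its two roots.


Divide by x^2 to reach normal form y'' + P_1(x) y' + P_2(x) y = 0 with P_1(x) = -2 - 2/x and P_2(x) = 2 - 3/x.
x = 0 is a singular point because the y'-coefficient -2 - 2/x has a pole at x = 0 and the y-coefficient 2 - 3/x has a pole at x = 0.
It is a regular singular point because x P_1(x) = p(x) = -2x - 2 and x^2 P_2(x) = q(x) = 2x^2 - 3x are polynomials, hence analytic at x = 0.
p(0) = -2,  q(0) = 0.
Indicial equation: r(r-1) + p(0) r + q(0) = 0, i.e. r^2 + (p(0) - 1) r + q(0) = 0, i.e. r^2 - 3 r = 0.
Discriminant: (-3)^2 - 4(0) = 9, so r = (3 ± 3)/2.
Solving: r_1 = 3, r_2 = 0.

indicial: r^2 - 3 r = 0; roots r_1 = 3, r_2 = 0


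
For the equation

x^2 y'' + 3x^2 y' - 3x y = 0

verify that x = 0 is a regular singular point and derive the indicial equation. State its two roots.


Divide by x^2 to reach normal form y'' + P_1(x) y' + P_2(x) y = 0 with P_1(x) = 3 and P_2(x) = -3/x.
x = 0 is a singular point because the y-coefficient -3/x has a pole at x = 0.
It is a regular singular point because x P_1(x) = p(x) = 3x and x^2 P_2(x) = q(x) = -3x are polynomials, hence analytic at x = 0.
p(0) = 0,  q(0) = 0.
Indicial equation: r(r-1) + p(0) r + q(0) = 0, i.e. r^2 + (p(0) - 1) r + q(0) = 0, i.e. r^2 - 1 r = 0.
Discriminant: (-1)^2 - 4(0) = 1, so r = (1 ± 1)/2.
Solving: r_1 = 1, r_2 = 0.

indicial: r^2 - 1 r = 0; roots r_1 = 1, r_2 = 0


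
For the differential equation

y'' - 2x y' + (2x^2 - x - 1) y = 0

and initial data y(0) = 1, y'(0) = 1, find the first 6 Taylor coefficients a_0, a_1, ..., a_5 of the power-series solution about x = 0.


Ansatz: y(x) = sum_{n>=0} a_n x^n, so y'(x) = sum_{n>=1} n a_n x^(n-1) and y''(x) = sum_{n>=2} n(n-1) a_n x^(n-2).
Substitute into P(x) y'' + Q(x) y' + R(x) y = 0 with P(x) = 1, Q(x) = -2x, R(x) = 2x^2 - x - 1, and match powers of x.
Initial conditions: a_0 = 1, a_1 = 1.
Setting the coefficient of each power of x to zero and solving order by order (substituting the coefficients already found):
  x^0: 2 a_2 - a_0 = 0  ->  2 a_2 = a_0 = 1  ->  a_2 = 1/2
  x^1: 6 a_3 - 3 a_1 - a_0 = 0  ->  6 a_3 = 3 a_1 + a_0 = 4  ->  a_3 = 2/3
  x^2: 12 a_4 - 5 a_2 - a_1 + 2 a_0 = 0  ->  12 a_4 = 5 a_2 + a_1 - 2 a_0 = 3/2  ->  a_4 = 1/8
  x^3: 20 a_5 - 7 a_3 - a_2 + 2 a_1 = 0  ->  20 a_5 = 7 a_3 + a_2 - 2 a_1 = 19/6  ->  a_5 = 19/120
Truncated series: y(x) = 1 + x + (1/2) x^2 + (2/3) x^3 + (1/8) x^4 + (19/120) x^5 + O(x^6).

a_0 = 1; a_1 = 1; a_2 = 1/2; a_3 = 2/3; a_4 = 1/8; a_5 = 19/120


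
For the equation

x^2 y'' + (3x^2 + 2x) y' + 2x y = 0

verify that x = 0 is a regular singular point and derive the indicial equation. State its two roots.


Divide by x^2 to reach normal form y'' + P_1(x) y' + P_2(x) y = 0 with P_1(x) = 3 + 2/x and P_2(x) = 2/x.
x = 0 is a singular point because the y'-coefficient 3 + 2/x has a pole at x = 0 and the y-coefficient 2/x has a pole at x = 0.
It is a regular singular point because x P_1(x) = p(x) = 3x + 2 and x^2 P_2(x) = q(x) = 2x are polynomials, hence analytic at x = 0.
p(0) = 2,  q(0) = 0.
Indicial equation: r(r-1) + p(0) r + q(0) = 0, i.e. r^2 + (p(0) - 1) r + q(0) = 0, i.e. r^2 + 1 r = 0.
Discriminant: (1)^2 - 4(0) = 1, so r = (-1 ± 1)/2.
Solving: r_1 = 0, r_2 = -1.

indicial: r^2 + 1 r = 0; roots r_1 = 0, r_2 = -1


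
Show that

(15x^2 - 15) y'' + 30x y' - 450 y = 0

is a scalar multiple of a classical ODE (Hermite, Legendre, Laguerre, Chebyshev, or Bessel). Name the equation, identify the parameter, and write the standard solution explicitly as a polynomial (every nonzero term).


All three coefficients share the factor -15; dividing through by -15 gives  (1 - x^2) y'' - 2x y' + 30 y = 0.
This matches the Legendre equation (1 - x^2) y'' - 2x y' + n(n+1) y = 0 (note the -2x y' term) with n(n+1) = 30, so n = 5; the polynomial solution is P_5(x).
With y = sum_k a_k x^k, matching x^k gives (k+2)(k+1) a_{k+2} = [k(k+1) - n(n+1)] a_k = (k - 5)(k + 6) a_k. The right side vanishes at k = 5, so the series with the parity of 5 terminates at degree 5.
Standard normalization (P_n(1) = 1): leading coefficient (2n)!/(2^n (n!)^2) = 3628800/(32*14400) = 63/8, so a_5 = 63/8. Work downward with a_k = (k+1)(k+2) a_{k+2} / ((k - 5)(k + 6)):
  a_3 = (4)(5)(63/8) / ((3 - 5)(3 + 6)) = (315/2)/(-18) = -35/4
  a_1 = (2)(3)(-35/4) / ((1 - 5)(1 + 6)) = (-105/2)/(-28) = 15/8
Hence P_5(x) = 63 x^5/8 - 35 x^3/4 + 15 x/8.

P_5(x); series = 63 x^5/8 - 35 x^3/4 + 15 x/8


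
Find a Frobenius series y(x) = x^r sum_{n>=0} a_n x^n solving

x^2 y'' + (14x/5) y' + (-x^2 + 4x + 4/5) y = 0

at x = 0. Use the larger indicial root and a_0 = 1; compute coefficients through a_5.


Write in Frobenius form y'' + (p(x)/x) y' + (q(x)/x^2) y = 0:
  p(x) = 14/5,  q(x) = -x^2 + 4x + 4/5.
Indicial equation: r(r-1) + (14/5) r + (4/5) = 0 -> roots r_1 = -4/5, r_2 = -1.
Take r = r_1 = -4/5. Let y(x) = x^r sum_{n>=0} a_n x^n with a_0 = 1.
Substitute y = x^r sum a_n x^n and match x^{r+n}. The recurrence is
  D(n) a_n + 4 a_{n-1} - 1 a_{n-2} = 0,  where D(n) = (r+n)(r+n-1) + (14/5)(r+n) + (4/5).
  a_n = [-4 a_{n-1} + 1 a_{n-2}] / D(n).
Since the indicial polynomial factors as (r - r_1)(r - r_2), D(n) = (r_1 + n - r_1)(r_1 + n - r_2) = n(n + 1/5).
Evaluating step by step (a_0 = 1):
  n = 1: D(1) = 1(1 + 1/5) = 6/5; numerator = -4(1) = -4; a_1 = (-4)/(6/5) = -10/3
  n = 2: D(2) = 2(2 + 1/5) = 22/5; numerator = -4(-10/3) + 1(1) = 43/3; a_2 = (43/3)/(22/5) = 215/66
  n = 3: D(3) = 3(3 + 1/5) = 48/5; numerator = -4(215/66) + 1(-10/3) = -180/11; a_3 = (-180/11)/(48/5) = -75/44
  n = 4: D(4) = 4(4 + 1/5) = 84/5; numerator = -4(-75/44) + 1(215/66) = 665/66; a_4 = (665/66)/(84/5) = 475/792
  n = 5: D(5) = 5(5 + 1/5) = 26; numerator = -4(475/792) + 1(-75/44) = -1625/396; a_5 = (-1625/396)/(26) = -125/792

r = -4/5; a_0 = 1; a_1 = -10/3; a_2 = 215/66; a_3 = -75/44; a_4 = 475/792; a_5 = -125/792


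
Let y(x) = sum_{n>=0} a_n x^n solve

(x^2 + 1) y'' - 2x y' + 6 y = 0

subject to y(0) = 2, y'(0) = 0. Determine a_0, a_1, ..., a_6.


Ansatz: y(x) = sum_{n>=0} a_n x^n, so y'(x) = sum_{n>=1} n a_n x^(n-1) and y''(x) = sum_{n>=2} n(n-1) a_n x^(n-2).
Substitute into P(x) y'' + Q(x) y' + R(x) y = 0 with P(x) = x^2 + 1, Q(x) = -2x, R(x) = 6, and match powers of x.
Initial conditions: a_0 = 2, a_1 = 0.
Setting the coefficient of each power of x to zero and solving order by order (substituting the coefficients already found):
  x^0: 2 a_2 + 6 a_0 = 0  ->  2 a_2 = -6 a_0 = -12  ->  a_2 = -6
  x^1: 6 a_3 + 4 a_1 = 0  ->  6 a_3 = -4 a_1 = 0  ->  a_3 = 0
  x^2: 12 a_4 + 4 a_2 = 0  ->  12 a_4 = -4 a_2 = 24  ->  a_4 = 2
  x^3: 20 a_5 + 6 a_3 = 0  ->  20 a_5 = -6 a_3 = 0  ->  a_5 = 0
  x^4: 30 a_6 + 10 a_4 = 0  ->  30 a_6 = -10 a_4 = -20  ->  a_6 = -2/3
Truncated series: y(x) = 2 - 6 x^2 + 2 x^4 - (2/3) x^6 + O(x^7).

a_0 = 2; a_1 = 0; a_2 = -6; a_3 = 0; a_4 = 2; a_5 = 0; a_6 = -2/3


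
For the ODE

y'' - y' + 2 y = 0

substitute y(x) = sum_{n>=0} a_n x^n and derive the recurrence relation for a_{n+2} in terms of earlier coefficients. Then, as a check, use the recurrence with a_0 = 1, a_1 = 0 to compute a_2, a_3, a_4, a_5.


Substitute y = sum_n a_n x^n.
y''(x) has coefficient (n+2)(n+1) a_{n+2} at x^n;
-y'(x) has coefficient -(n+1) a_{n+1} at x^n;
2 y(x) has coefficient 2 a_n at x^n.
Matching x^n: (n+2)(n+1) a_{n+2} - (n+1) a_{n+1} + 2 a_n = 0.
Thus a_{n+2} = [(n+1) a_{n+1} - 2 a_n] / ((n+1)(n+2)).

Check with a_0 = 1, a_1 = 0 (apply the recurrence for n = 0, 1, 2, 3): a_0 = 1, a_1 = 0, a_2 = -1, a_3 = -1/3, a_4 = 1/12, a_5 = 1/20.

a_(n+2) = [(n+1) a_(n+1) - 2 a_n] / ((n+1)(n+2)); check: a_0 = 1, a_1 = 0, a_2 = -1, a_3 = -1/3, a_4 = 1/12, a_5 = 1/20


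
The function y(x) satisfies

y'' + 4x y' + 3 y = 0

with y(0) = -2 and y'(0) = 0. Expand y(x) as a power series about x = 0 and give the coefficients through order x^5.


Ansatz: y(x) = sum_{n>=0} a_n x^n, so y'(x) = sum_{n>=1} n a_n x^(n-1) and y''(x) = sum_{n>=2} n(n-1) a_n x^(n-2).
Substitute into P(x) y'' + Q(x) y' + R(x) y = 0 with P(x) = 1, Q(x) = 4x, R(x) = 3, and match powers of x.
Initial conditions: a_0 = -2, a_1 = 0.
Setting the coefficient of each power of x to zero and solving order by order (substituting the coefficients already found):
  x^0: 2 a_2 + 3 a_0 = 0  ->  2 a_2 = -3 a_0 = 6  ->  a_2 = 3
  x^1: 6 a_3 + 7 a_1 = 0  ->  6 a_3 = -7 a_1 = 0  ->  a_3 = 0
  x^2: 12 a_4 + 11 a_2 = 0  ->  12 a_4 = -11 a_2 = -33  ->  a_4 = -11/4
  x^3: 20 a_5 + 15 a_3 = 0  ->  20 a_5 = -15 a_3 = 0  ->  a_5 = 0
Truncated series: y(x) = -2 + 3 x^2 - (11/4) x^4 + O(x^6).

a_0 = -2; a_1 = 0; a_2 = 3; a_3 = 0; a_4 = -11/4; a_5 = 0


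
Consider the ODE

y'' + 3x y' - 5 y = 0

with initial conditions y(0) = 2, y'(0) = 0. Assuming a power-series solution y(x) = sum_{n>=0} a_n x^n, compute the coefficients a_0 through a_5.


Ansatz: y(x) = sum_{n>=0} a_n x^n, so y'(x) = sum_{n>=1} n a_n x^(n-1) and y''(x) = sum_{n>=2} n(n-1) a_n x^(n-2).
Substitute into P(x) y'' + Q(x) y' + R(x) y = 0 with P(x) = 1, Q(x) = 3x, R(x) = -5, and match powers of x.
Initial conditions: a_0 = 2, a_1 = 0.
Setting the coefficient of each power of x to zero and solving order by order (substituting the coefficients already found):
  x^0: 2 a_2 - 5 a_0 = 0  ->  2 a_2 = 5 a_0 = 10  ->  a_2 = 5
  x^1: 6 a_3 - 2 a_1 = 0  ->  6 a_3 = 2 a_1 = 0  ->  a_3 = 0
  x^2: 12 a_4 + a_2 = 0  ->  12 a_4 = -a_2 = -5  ->  a_4 = -5/12
  x^3: 20 a_5 + 4 a_3 = 0  ->  20 a_5 = -4 a_3 = 0  ->  a_5 = 0
Truncated series: y(x) = 2 + 5 x^2 - (5/12) x^4 + O(x^6).

a_0 = 2; a_1 = 0; a_2 = 5; a_3 = 0; a_4 = -5/12; a_5 = 0


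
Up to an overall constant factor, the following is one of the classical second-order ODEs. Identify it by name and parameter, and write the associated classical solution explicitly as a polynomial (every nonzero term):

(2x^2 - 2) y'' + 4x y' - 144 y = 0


All three coefficients share the factor -2; dividing through by -2 gives  (1 - x^2) y'' - 2x y' + 72 y = 0.
This matches the Legendre equation (1 - x^2) y'' - 2x y' + n(n+1) y = 0 (note the -2x y' term) with n(n+1) = 72, so n = 8; the polynomial solution is P_8(x).
With y = sum_k a_k x^k, matching x^k gives (k+2)(k+1) a_{k+2} = [k(k+1) - n(n+1)] a_k = (k - 8)(k + 9) a_k. The right side vanishes at k = 8, so the series with the parity of 8 terminates at degree 8.
Standard normalization (P_n(1) = 1): leading coefficient (2n)!/(2^n (n!)^2) = 20922789888000/(256*1625702400) = 6435/128, so a_8 = 6435/128. Work downward with a_k = (k+1)(k+2) a_{k+2} / ((k - 8)(k + 9)):
  a_6 = (7)(8)(6435/128) / ((6 - 8)(6 + 9)) = (45045/16)/(-30) = -3003/32
  a_4 = (5)(6)(-3003/32) / ((4 - 8)(4 + 9)) = (-45045/16)/(-52) = 3465/64
  a_2 = (3)(4)(3465/64) / ((2 - 8)(2 + 9)) = (10395/16)/(-66) = -315/32
  a_0 = (1)(2)(-315/32) / ((0 - 8)(0 + 9)) = (-315/16)/(-72) = 35/128
Hence P_8(x) = 6435 x^8/128 - 3003 x^6/32 + 3465 x^4/64 - 315 x^2/32 + 35/128.

P_8(x); series = 6435 x^8/128 - 3003 x^6/32 + 3465 x^4/64 - 315 x^2/32 + 35/128


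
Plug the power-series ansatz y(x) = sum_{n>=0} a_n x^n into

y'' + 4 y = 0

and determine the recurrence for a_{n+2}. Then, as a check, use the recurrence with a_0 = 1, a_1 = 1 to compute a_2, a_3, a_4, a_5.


Substitute y = sum_n a_n x^n into y'' + (const) y = 0.
y''(x) = sum_{n>=0} (n+2)(n+1) a_{n+2} x^n.
The ODE becomes sum_n [(n+2)(n+1) a_{n+2} + 4 a_n] x^n = 0.
Setting each coefficient to zero gives the recurrence:
  (n+2)(n+1) a_{n+2} + 4 a_n = 0,
  a_{n+2} = -4 / ((n+1)(n+2)) a_n.

Check with a_0 = 1, a_1 = 1 (apply the recurrence for n = 0, 1, 2, 3): a_0 = 1, a_1 = 1, a_2 = -2, a_3 = -2/3, a_4 = 2/3, a_5 = 2/15.

a_{n+2} = -4/((n+1)(n+2)) * a_n; check: a_0 = 1, a_1 = 1, a_2 = -2, a_3 = -2/3, a_4 = 2/3, a_5 = 2/15


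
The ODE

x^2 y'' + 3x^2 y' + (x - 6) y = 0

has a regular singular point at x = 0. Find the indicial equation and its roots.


Divide by x^2 to reach normal form y'' + P_1(x) y' + P_2(x) y = 0 with P_1(x) = 3 and P_2(x) = 1/x - 6/x^2.
x = 0 is a singular point because the y-coefficient 1/x - 6/x^2 has a pole at x = 0.
It is a regular singular point because x P_1(x) = p(x) = 3x and x^2 P_2(x) = q(x) = x - 6 are polynomials, hence analytic at x = 0.
p(0) = 0,  q(0) = -6.
Indicial equation: r(r-1) + p(0) r + q(0) = 0, i.e. r^2 + (p(0) - 1) r + q(0) = 0, i.e. r^2 - 1 r - 6 = 0.
Discriminant: (-1)^2 - 4(-6) = 25, so r = (1 ± 5)/2.
Solving: r_1 = 3, r_2 = -2.

indicial: r^2 - 1 r - 6 = 0; roots r_1 = 3, r_2 = -2


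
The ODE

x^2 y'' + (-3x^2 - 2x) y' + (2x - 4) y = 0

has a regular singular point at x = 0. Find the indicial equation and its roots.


Divide by x^2 to reach normal form y'' + P_1(x) y' + P_2(x) y = 0 with P_1(x) = -3 - 2/x and P_2(x) = 2/x - 4/x^2.
x = 0 is a singular point because the y'-coefficient -3 - 2/x has a pole at x = 0 and the y-coefficient 2/x - 4/x^2 has a pole at x = 0.
It is a regular singular point because x P_1(x) = p(x) = -3x - 2 and x^2 P_2(x) = q(x) = 2x - 4 are polynomials, hence analytic at x = 0.
p(0) = -2,  q(0) = -4.
Indicial equation: r(r-1) + p(0) r + q(0) = 0, i.e. r^2 + (p(0) - 1) r + q(0) = 0, i.e. r^2 - 3 r - 4 = 0.
Discriminant: (-3)^2 - 4(-4) = 25, so r = (3 ± 5)/2.
Solving: r_1 = 4, r_2 = -1.

indicial: r^2 - 3 r - 4 = 0; roots r_1 = 4, r_2 = -1


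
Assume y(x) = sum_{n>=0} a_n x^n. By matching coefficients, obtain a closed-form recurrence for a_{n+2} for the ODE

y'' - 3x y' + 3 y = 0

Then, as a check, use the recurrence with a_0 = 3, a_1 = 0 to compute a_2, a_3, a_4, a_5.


Substitute y = sum_n a_n x^n.
y''(x) has coefficient (n+2)(n+1) a_{n+2} at x^n;
-3 x y'(x) has coefficient -3 n a_n at x^n (shift);
3 y(x) has coefficient 3 a_n at x^n.
Matching x^n: (n+2)(n+1) a_{n+2} + (-3n + 3) a_n = 0.
Thus a_{n+2} = (3n - 3) / ((n+1)(n+2)) * a_n.

Check with a_0 = 3, a_1 = 0 (apply the recurrence for n = 0, 1, 2, 3): a_0 = 3, a_1 = 0, a_2 = -9/2, a_3 = 0, a_4 = -9/8, a_5 = 0.

a_(n+2) = (3n - 3) / ((n+1)(n+2)) * a_n; check: a_0 = 3, a_1 = 0, a_2 = -9/2, a_3 = 0, a_4 = -9/8, a_5 = 0


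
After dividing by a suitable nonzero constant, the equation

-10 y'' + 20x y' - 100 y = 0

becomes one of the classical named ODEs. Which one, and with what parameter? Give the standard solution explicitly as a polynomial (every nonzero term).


All three coefficients share the factor -10; dividing through by -10 gives  y'' - 2x y' + 10 y = 0.
This matches the Hermite equation y'' - 2x y' + 2n y = 0 with 2n = 10, so n = 5; the polynomial solution is H_5(x).
With y = sum_k a_k x^k, matching x^k gives (k+2)(k+1) a_{k+2} = 2(k - n) a_k = 2(k - 5) a_k. The right side vanishes at k = 5, so the series with the parity of 5 terminates at degree 5.
Standard normalization: leading coefficient of H_n is 2^n, so a_5 = 2^5 = 32. Work downward with a_k = (k+1)(k+2) a_{k+2} / (2(k - n)):
  a_3 = (4)(5)(32) / (2(3 - 5)) = 640/(-4) = -160
  a_1 = (2)(3)(-160) / (2(1 - 5)) = -960/(-8) = 120
Hence H_5(x) = 32 x^5 - 160 x^3 + 120 x.

H_5(x); series = 32 x^5 - 160 x^3 + 120 x


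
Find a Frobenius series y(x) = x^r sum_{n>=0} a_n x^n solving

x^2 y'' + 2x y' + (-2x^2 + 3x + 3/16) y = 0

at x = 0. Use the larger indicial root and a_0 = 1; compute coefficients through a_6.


Write in Frobenius form y'' + (p(x)/x) y' + (q(x)/x^2) y = 0:
  p(x) = 2,  q(x) = -2x^2 + 3x + 3/16.
Indicial equation: r(r-1) + (2) r + (3/16) = 0 -> roots r_1 = -1/4, r_2 = -3/4.
Take r = r_1 = -1/4. Let y(x) = x^r sum_{n>=0} a_n x^n with a_0 = 1.
Substitute y = x^r sum a_n x^n and match x^{r+n}. The recurrence is
  D(n) a_n + 3 a_{n-1} - 2 a_{n-2} = 0,  where D(n) = (r+n)(r+n-1) + (2)(r+n) + (3/16).
  a_n = [-3 a_{n-1} + 2 a_{n-2}] / D(n).
Since the indicial polynomial factors as (r - r_1)(r - r_2), D(n) = (r_1 + n - r_1)(r_1 + n - r_2) = n(n + 1/2).
Evaluating step by step (a_0 = 1):
  n = 1: D(1) = 1(1 + 1/2) = 3/2; numerator = -3(1) = -3; a_1 = (-3)/(3/2) = -2
  n = 2: D(2) = 2(2 + 1/2) = 5; numerator = -3(-2) + 2(1) = 8; a_2 = (8)/(5) = 8/5
  n = 3: D(3) = 3(3 + 1/2) = 21/2; numerator = -3(8/5) + 2(-2) = -44/5; a_3 = (-44/5)/(21/2) = -88/105
  n = 4: D(4) = 4(4 + 1/2) = 18; numerator = -3(-88/105) + 2(8/5) = 40/7; a_4 = (40/7)/(18) = 20/63
  n = 5: D(5) = 5(5 + 1/2) = 55/2; numerator = -3(20/63) + 2(-88/105) = -92/35; a_5 = (-92/35)/(55/2) = -184/1925
  n = 6: D(6) = 6(6 + 1/2) = 39; numerator = -3(-184/1925) + 2(20/63) = 15968/17325; a_6 = (15968/17325)/(39) = 15968/675675

r = -1/4; a_0 = 1; a_1 = -2; a_2 = 8/5; a_3 = -88/105; a_4 = 20/63; a_5 = -184/1925; a_6 = 15968/675675


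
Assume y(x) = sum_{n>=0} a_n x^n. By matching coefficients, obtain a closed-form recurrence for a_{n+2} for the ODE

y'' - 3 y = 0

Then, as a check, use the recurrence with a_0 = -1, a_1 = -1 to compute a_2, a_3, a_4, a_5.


Substitute y = sum_n a_n x^n into y'' + (const) y = 0.
y''(x) = sum_{n>=0} (n+2)(n+1) a_{n+2} x^n.
The ODE becomes sum_n [(n+2)(n+1) a_{n+2} - 3 a_n] x^n = 0.
Setting each coefficient to zero gives the recurrence:
  (n+2)(n+1) a_{n+2} - 3 a_n = 0,
  a_{n+2} = 3 / ((n+1)(n+2)) a_n.

Check with a_0 = -1, a_1 = -1 (apply the recurrence for n = 0, 1, 2, 3): a_0 = -1, a_1 = -1, a_2 = -3/2, a_3 = -1/2, a_4 = -3/8, a_5 = -3/40.

a_{n+2} = 3/((n+1)(n+2)) * a_n; check: a_0 = -1, a_1 = -1, a_2 = -3/2, a_3 = -1/2, a_4 = -3/8, a_5 = -3/40


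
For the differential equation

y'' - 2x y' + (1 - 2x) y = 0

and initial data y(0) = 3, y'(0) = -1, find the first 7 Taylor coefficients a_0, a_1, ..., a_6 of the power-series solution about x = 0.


Ansatz: y(x) = sum_{n>=0} a_n x^n, so y'(x) = sum_{n>=1} n a_n x^(n-1) and y''(x) = sum_{n>=2} n(n-1) a_n x^(n-2).
Substitute into P(x) y'' + Q(x) y' + R(x) y = 0 with P(x) = 1, Q(x) = -2x, R(x) = 1 - 2x, and match powers of x.
Initial conditions: a_0 = 3, a_1 = -1.
Setting the coefficient of each power of x to zero and solving order by order (substituting the coefficients already found):
  x^0: 2 a_2 + a_0 = 0  ->  2 a_2 = -a_0 = -3  ->  a_2 = -3/2
  x^1: 6 a_3 - a_1 - 2 a_0 = 0  ->  6 a_3 = a_1 + 2 a_0 = 5  ->  a_3 = 5/6
  x^2: 12 a_4 - 3 a_2 - 2 a_1 = 0  ->  12 a_4 = 3 a_2 + 2 a_1 = -13/2  ->  a_4 = -13/24
  x^3: 20 a_5 - 5 a_3 - 2 a_2 = 0  ->  20 a_5 = 5 a_3 + 2 a_2 = 7/6  ->  a_5 = 7/120
  x^4: 30 a_6 - 7 a_4 - 2 a_3 = 0  ->  30 a_6 = 7 a_4 + 2 a_3 = -17/8  ->  a_6 = -17/240
Truncated series: y(x) = 3 - x - (3/2) x^2 + (5/6) x^3 - (13/24) x^4 + (7/120) x^5 - (17/240) x^6 + O(x^7).

a_0 = 3; a_1 = -1; a_2 = -3/2; a_3 = 5/6; a_4 = -13/24; a_5 = 7/120; a_6 = -17/240


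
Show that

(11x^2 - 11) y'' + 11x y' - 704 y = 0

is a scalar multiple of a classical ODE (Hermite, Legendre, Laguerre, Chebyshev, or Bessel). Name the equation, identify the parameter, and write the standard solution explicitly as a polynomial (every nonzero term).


All three coefficients share the factor -11; dividing through by -11 gives  (1 - x^2) y'' - x y' + 64 y = 0.
This matches the Chebyshev equation (1 - x^2) y'' - x y' + n^2 y = 0 (note the -x y' term, not -2x y') with n^2 = 64, so n = 8; the polynomial solution is T_8(x).
With y = sum_k a_k x^k, matching x^k gives (k+2)(k+1) a_{k+2} = (k^2 - n^2) a_k = (k - 8)(k + 8) a_k. The right side vanishes at k = 8, so the series with the parity of 8 terminates at degree 8.
Standard normalization: leading coefficient of T_n is 2^(n-1), so a_8 = 2^7 = 128. Work downward with a_k = (k+1)(k+2) a_{k+2} / ((k - 8)(k + 8)):
  a_6 = (7)(8)(128) / ((6 - 8)(6 + 8)) = 7168/(-28) = -256
  a_4 = (5)(6)(-256) / ((4 - 8)(4 + 8)) = -7680/(-48) = 160
  a_2 = (3)(4)(160) / ((2 - 8)(2 + 8)) = 1920/(-60) = -32
  a_0 = (1)(2)(-32) / ((0 - 8)(0 + 8)) = -64/(-64) = 1
Hence T_8(x) = 128 x^8 - 256 x^6 + 160 x^4 - 32 x^2 + 1.

T_8(x); series = 128 x^8 - 256 x^6 + 160 x^4 - 32 x^2 + 1


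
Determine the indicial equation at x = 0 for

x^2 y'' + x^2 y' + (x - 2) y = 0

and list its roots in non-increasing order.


Divide by x^2 to reach normal form y'' + P_1(x) y' + P_2(x) y = 0 with P_1(x) = 1 and P_2(x) = 1/x - 2/x^2.
x = 0 is a singular point because the y-coefficient 1/x - 2/x^2 has a pole at x = 0.
It is a regular singular point because x P_1(x) = p(x) = x and x^2 P_2(x) = q(x) = x - 2 are polynomials, hence analytic at x = 0.
p(0) = 0,  q(0) = -2.
Indicial equation: r(r-1) + p(0) r + q(0) = 0, i.e. r^2 + (p(0) - 1) r + q(0) = 0, i.e. r^2 - 1 r - 2 = 0.
Discriminant: (-1)^2 - 4(-2) = 9, so r = (1 ± 3)/2.
Solving: r_1 = 2, r_2 = -1.

indicial: r^2 - 1 r - 2 = 0; roots r_1 = 2, r_2 = -1


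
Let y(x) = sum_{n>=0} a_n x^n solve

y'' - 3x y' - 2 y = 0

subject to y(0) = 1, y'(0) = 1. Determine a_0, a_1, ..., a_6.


Ansatz: y(x) = sum_{n>=0} a_n x^n, so y'(x) = sum_{n>=1} n a_n x^(n-1) and y''(x) = sum_{n>=2} n(n-1) a_n x^(n-2).
Substitute into P(x) y'' + Q(x) y' + R(x) y = 0 with P(x) = 1, Q(x) = -3x, R(x) = -2, and match powers of x.
Initial conditions: a_0 = 1, a_1 = 1.
Setting the coefficient of each power of x to zero and solving order by order (substituting the coefficients already found):
  x^0: 2 a_2 - 2 a_0 = 0  ->  2 a_2 = 2 a_0 = 2  ->  a_2 = 1
  x^1: 6 a_3 - 5 a_1 = 0  ->  6 a_3 = 5 a_1 = 5  ->  a_3 = 5/6
  x^2: 12 a_4 - 8 a_2 = 0  ->  12 a_4 = 8 a_2 = 8  ->  a_4 = 2/3
  x^3: 20 a_5 - 11 a_3 = 0  ->  20 a_5 = 11 a_3 = 55/6  ->  a_5 = 11/24
  x^4: 30 a_6 - 14 a_4 = 0  ->  30 a_6 = 14 a_4 = 28/3  ->  a_6 = 14/45
Truncated series: y(x) = 1 + x + x^2 + (5/6) x^3 + (2/3) x^4 + (11/24) x^5 + (14/45) x^6 + O(x^7).

a_0 = 1; a_1 = 1; a_2 = 1; a_3 = 5/6; a_4 = 2/3; a_5 = 11/24; a_6 = 14/45


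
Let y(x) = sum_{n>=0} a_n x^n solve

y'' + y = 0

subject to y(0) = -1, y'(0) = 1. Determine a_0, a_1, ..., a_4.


Ansatz: y(x) = sum_{n>=0} a_n x^n, so y'(x) = sum_{n>=1} n a_n x^(n-1) and y''(x) = sum_{n>=2} n(n-1) a_n x^(n-2).
Substitute into P(x) y'' + Q(x) y' + R(x) y = 0 with P(x) = 1, Q(x) = 0, R(x) = 1, and match powers of x.
Initial conditions: a_0 = -1, a_1 = 1.
Setting the coefficient of each power of x to zero and solving order by order (substituting the coefficients already found):
  x^0: 2 a_2 + a_0 = 0  ->  2 a_2 = -a_0 = 1  ->  a_2 = 1/2
  x^1: 6 a_3 + a_1 = 0  ->  6 a_3 = -a_1 = -1  ->  a_3 = -1/6
  x^2: 12 a_4 + a_2 = 0  ->  12 a_4 = -a_2 = -1/2  ->  a_4 = -1/24
Truncated series: y(x) = -1 + x + (1/2) x^2 - (1/6) x^3 - (1/24) x^4 + O(x^5).

a_0 = -1; a_1 = 1; a_2 = 1/2; a_3 = -1/6; a_4 = -1/24


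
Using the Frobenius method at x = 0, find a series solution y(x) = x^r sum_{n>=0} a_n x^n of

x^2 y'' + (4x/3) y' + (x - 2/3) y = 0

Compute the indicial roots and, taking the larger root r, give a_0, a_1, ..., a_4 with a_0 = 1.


Write in Frobenius form y'' + (p(x)/x) y' + (q(x)/x^2) y = 0:
  p(x) = 4/3,  q(x) = x - 2/3.
Indicial equation: r(r-1) + (4/3) r + (-2/3) = 0 -> roots r_1 = 2/3, r_2 = -1.
Take r = r_1 = 2/3. Let y(x) = x^r sum_{n>=0} a_n x^n with a_0 = 1.
Substitute y = x^r sum a_n x^n and match x^{r+n}. The recurrence is
  D(n) a_n + 1 a_{n-1} = 0,  where D(n) = (r+n)(r+n-1) + (4/3)(r+n) + (-2/3).
  a_n = -1 / D(n) * a_{n-1}.
Since the indicial polynomial factors as (r - r_1)(r - r_2), D(n) = (r_1 + n - r_1)(r_1 + n - r_2) = n(n + 5/3).
Evaluating step by step (a_0 = 1):
  n = 1: D(1) = 1(1 + 5/3) = 8/3; numerator = -1(1) = -1; a_1 = (-1)/(8/3) = -3/8
  n = 2: D(2) = 2(2 + 5/3) = 22/3; numerator = -1(-3/8) = 3/8; a_2 = (3/8)/(22/3) = 9/176
  n = 3: D(3) = 3(3 + 5/3) = 14; numerator = -1(9/176) = -9/176; a_3 = (-9/176)/(14) = -9/2464
  n = 4: D(4) = 4(4 + 5/3) = 68/3; numerator = -1(-9/2464) = 9/2464; a_4 = (9/2464)/(68/3) = 27/167552

r = 2/3; a_0 = 1; a_1 = -3/8; a_2 = 9/176; a_3 = -9/2464; a_4 = 27/167552


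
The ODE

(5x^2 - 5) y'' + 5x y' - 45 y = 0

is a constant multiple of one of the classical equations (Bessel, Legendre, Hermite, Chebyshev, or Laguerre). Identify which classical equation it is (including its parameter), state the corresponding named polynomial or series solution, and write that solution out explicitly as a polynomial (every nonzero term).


All three coefficients share the factor -5; dividing through by -5 gives  (1 - x^2) y'' - x y' + 9 y = 0.
This matches the Chebyshev equation (1 - x^2) y'' - x y' + n^2 y = 0 (note the -x y' term, not -2x y') with n^2 = 9, so n = 3; the polynomial solution is T_3(x).
With y = sum_k a_k x^k, matching x^k gives (k+2)(k+1) a_{k+2} = (k^2 - n^2) a_k = (k - 3)(k + 3) a_k. The right side vanishes at k = 3, so the series with the parity of 3 terminates at degree 3.
Standard normalization: leading coefficient of T_n is 2^(n-1), so a_3 = 2^2 = 4. Work downward with a_k = (k+1)(k+2) a_{k+2} / ((k - 3)(k + 3)):
  a_1 = (2)(3)(4) / ((1 - 3)(1 + 3)) = 24/(-8) = -3
Hence T_3(x) = 4 x^3 - 3 x.

T_3(x); series = 4 x^3 - 3 x


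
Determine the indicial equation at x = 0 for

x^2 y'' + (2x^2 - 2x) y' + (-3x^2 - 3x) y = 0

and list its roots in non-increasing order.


Divide by x^2 to reach normal form y'' + P_1(x) y' + P_2(x) y = 0 with P_1(x) = 2 - 2/x and P_2(x) = -3 - 3/x.
x = 0 is a singular point because the y'-coefficient 2 - 2/x has a pole at x = 0 and the y-coefficient -3 - 3/x has a pole at x = 0.
It is a regular singular point because x P_1(x) = p(x) = 2x - 2 and x^2 P_2(x) = q(x) = -3x^2 - 3x are polynomials, hence analytic at x = 0.
p(0) = -2,  q(0) = 0.
Indicial equation: r(r-1) + p(0) r + q(0) = 0, i.e. r^2 + (p(0) - 1) r + q(0) = 0, i.e. r^2 - 3 r = 0.
Discriminant: (-3)^2 - 4(0) = 9, so r = (3 ± 3)/2.
Solving: r_1 = 3, r_2 = 0.

indicial: r^2 - 3 r = 0; roots r_1 = 3, r_2 = 0


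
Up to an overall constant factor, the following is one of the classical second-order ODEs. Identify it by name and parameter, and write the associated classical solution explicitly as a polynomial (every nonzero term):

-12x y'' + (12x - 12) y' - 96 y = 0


All three coefficients share the factor -12; dividing through by -12 gives  x y'' + (1 - x) y' + 8 y = 0.
This matches the Laguerre equation x y'' + (1 - x) y' + n y = 0 with n = 8; the polynomial solution is L_8(x).
With y = sum_k a_k x^k, matching x^k gives (k+1)k a_{k+1} + (k+1) a_{k+1} - k a_k + n a_k = 0, i.e. (k+1)^2 a_{k+1} = (k - n) a_k = (k - 8) a_k. The right side vanishes at k = 8, so the series terminates at degree 8.
Standard normalization L_n(0) = 1 gives a_0 = 1. Work upward with a_{k+1} = (k - 8) a_k / (k+1)^2:
  a_1 = (0 - 8)(1) / 1^2 = -8/1 = -8
  a_2 = (1 - 8)(-8) / 2^2 = 56/4 = 14
  a_3 = (2 - 8)(14) / 3^2 = -84/9 = -28/3
  a_4 = (3 - 8)(-28/3) / 4^2 = (140/3)/16 = 35/12
  a_5 = (4 - 8)(35/12) / 5^2 = (-35/3)/25 = -7/15
  a_6 = (5 - 8)(-7/15) / 6^2 = (7/5)/36 = 7/180
  a_7 = (6 - 8)(7/180) / 7^2 = (-7/90)/49 = -1/630
  a_8 = (7 - 8)(-1/630) / 8^2 = (1/630)/64 = 1/40320
Hence L_8(x) = x^8/40320 - x^7/630 + 7 x^6/180 - 7 x^5/15 + 35 x^4/12 - 28 x^3/3 + 14 x^2 - 8 x + 1.

L_8(x); series = x^8/40320 - x^7/630 + 7 x^6/180 - 7 x^5/15 + 35 x^4/12 - 28 x^3/3 + 14 x^2 - 8 x + 1


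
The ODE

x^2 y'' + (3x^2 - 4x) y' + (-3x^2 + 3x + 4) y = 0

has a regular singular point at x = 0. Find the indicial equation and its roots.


Divide by x^2 to reach normal form y'' + P_1(x) y' + P_2(x) y = 0 with P_1(x) = 3 - 4/x and P_2(x) = -3 + 3/x + 4/x^2.
x = 0 is a singular point because the y'-coefficient 3 - 4/x has a pole at x = 0 and the y-coefficient -3 + 3/x + 4/x^2 has a pole at x = 0.
It is a regular singular point because x P_1(x) = p(x) = 3x - 4 and x^2 P_2(x) = q(x) = -3x^2 + 3x + 4 are polynomials, hence analytic at x = 0.
p(0) = -4,  q(0) = 4.
Indicial equation: r(r-1) + p(0) r + q(0) = 0, i.e. r^2 + (p(0) - 1) r + q(0) = 0, i.e. r^2 - 5 r + 4 = 0.
Discriminant: (-5)^2 - 4(4) = 9, so r = (5 ± 3)/2.
Solving: r_1 = 4, r_2 = 1.

indicial: r^2 - 5 r + 4 = 0; roots r_1 = 4, r_2 = 1


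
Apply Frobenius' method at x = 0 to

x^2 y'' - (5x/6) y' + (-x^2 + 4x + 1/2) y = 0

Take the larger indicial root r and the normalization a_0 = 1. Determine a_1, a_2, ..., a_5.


Write in Frobenius form y'' + (p(x)/x) y' + (q(x)/x^2) y = 0:
  p(x) = -5/6,  q(x) = -x^2 + 4x + 1/2.
Indicial equation: r(r-1) + (-5/6) r + (1/2) = 0 -> roots r_1 = 3/2, r_2 = 1/3.
Take r = r_1 = 3/2. Let y(x) = x^r sum_{n>=0} a_n x^n with a_0 = 1.
Substitute y = x^r sum a_n x^n and match x^{r+n}. The recurrence is
  D(n) a_n + 4 a_{n-1} - 1 a_{n-2} = 0,  where D(n) = (r+n)(r+n-1) + (-5/6)(r+n) + (1/2).
  a_n = [-4 a_{n-1} + 1 a_{n-2}] / D(n).
Since the indicial polynomial factors as (r - r_1)(r - r_2), D(n) = (r_1 + n - r_1)(r_1 + n - r_2) = n(n + 7/6).
Evaluating step by step (a_0 = 1):
  n = 1: D(1) = 1(1 + 7/6) = 13/6; numerator = -4(1) = -4; a_1 = (-4)/(13/6) = -24/13
  n = 2: D(2) = 2(2 + 7/6) = 19/3; numerator = -4(-24/13) + 1(1) = 109/13; a_2 = (109/13)/(19/3) = 327/247
  n = 3: D(3) = 3(3 + 7/6) = 25/2; numerator = -4(327/247) + 1(-24/13) = -1764/247; a_3 = (-1764/247)/(25/2) = -3528/6175
  n = 4: D(4) = 4(4 + 7/6) = 62/3; numerator = -4(-3528/6175) + 1(327/247) = 1173/325; a_4 = (1173/325)/(62/3) = 3519/20150
  n = 5: D(5) = 5(5 + 7/6) = 185/6; numerator = -4(3519/20150) + 1(-3528/6175) = -48618/38285; a_5 = (-48618/38285)/(185/6) = -7884/191425

r = 3/2; a_0 = 1; a_1 = -24/13; a_2 = 327/247; a_3 = -3528/6175; a_4 = 3519/20150; a_5 = -7884/191425


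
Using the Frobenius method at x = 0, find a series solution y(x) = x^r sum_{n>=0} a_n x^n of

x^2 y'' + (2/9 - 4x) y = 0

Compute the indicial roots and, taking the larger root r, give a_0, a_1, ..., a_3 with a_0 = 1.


Write in Frobenius form y'' + (p(x)/x) y' + (q(x)/x^2) y = 0:
  p(x) = 0,  q(x) = 2/9 - 4x.
Indicial equation: r(r-1) + (0) r + (2/9) = 0 -> roots r_1 = 2/3, r_2 = 1/3.
Take r = r_1 = 2/3. Let y(x) = x^r sum_{n>=0} a_n x^n with a_0 = 1.
Substitute y = x^r sum a_n x^n and match x^{r+n}. The recurrence is
  D(n) a_n - 4 a_{n-1} = 0,  where D(n) = (r+n)(r+n-1) + (0)(r+n) + (2/9).
  a_n = 4 / D(n) * a_{n-1}.
Since the indicial polynomial factors as (r - r_1)(r - r_2), D(n) = (r_1 + n - r_1)(r_1 + n - r_2) = n(n + 1/3).
Evaluating step by step (a_0 = 1):
  n = 1: D(1) = 1(1 + 1/3) = 4/3; numerator = 4(1) = 4; a_1 = (4)/(4/3) = 3
  n = 2: D(2) = 2(2 + 1/3) = 14/3; numerator = 4(3) = 12; a_2 = (12)/(14/3) = 18/7
  n = 3: D(3) = 3(3 + 1/3) = 10; numerator = 4(18/7) = 72/7; a_3 = (72/7)/(10) = 36/35

r = 2/3; a_0 = 1; a_1 = 3; a_2 = 18/7; a_3 = 36/35


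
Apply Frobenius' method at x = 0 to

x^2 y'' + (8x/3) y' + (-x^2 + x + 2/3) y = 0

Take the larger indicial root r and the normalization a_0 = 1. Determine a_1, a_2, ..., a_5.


Write in Frobenius form y'' + (p(x)/x) y' + (q(x)/x^2) y = 0:
  p(x) = 8/3,  q(x) = -x^2 + x + 2/3.
Indicial equation: r(r-1) + (8/3) r + (2/3) = 0 -> roots r_1 = -2/3, r_2 = -1.
Take r = r_1 = -2/3. Let y(x) = x^r sum_{n>=0} a_n x^n with a_0 = 1.
Substitute y = x^r sum a_n x^n and match x^{r+n}. The recurrence is
  D(n) a_n + 1 a_{n-1} - 1 a_{n-2} = 0,  where D(n) = (r+n)(r+n-1) + (8/3)(r+n) + (2/3).
  a_n = [-1 a_{n-1} + 1 a_{n-2}] / D(n).
Since the indicial polynomial factors as (r - r_1)(r - r_2), D(n) = (r_1 + n - r_1)(r_1 + n - r_2) = n(n + 1/3).
Evaluating step by step (a_0 = 1):
  n = 1: D(1) = 1(1 + 1/3) = 4/3; numerator = -1(1) = -1; a_1 = (-1)/(4/3) = -3/4
  n = 2: D(2) = 2(2 + 1/3) = 14/3; numerator = -1(-3/4) + 1(1) = 7/4; a_2 = (7/4)/(14/3) = 3/8
  n = 3: D(3) = 3(3 + 1/3) = 10; numerator = -1(3/8) + 1(-3/4) = -9/8; a_3 = (-9/8)/(10) = -9/80
  n = 4: D(4) = 4(4 + 1/3) = 52/3; numerator = -1(-9/80) + 1(3/8) = 39/80; a_4 = (39/80)/(52/3) = 9/320
  n = 5: D(5) = 5(5 + 1/3) = 80/3; numerator = -1(9/320) + 1(-9/80) = -9/64; a_5 = (-9/64)/(80/3) = -27/5120

r = -2/3; a_0 = 1; a_1 = -3/4; a_2 = 3/8; a_3 = -9/80; a_4 = 9/320; a_5 = -27/5120


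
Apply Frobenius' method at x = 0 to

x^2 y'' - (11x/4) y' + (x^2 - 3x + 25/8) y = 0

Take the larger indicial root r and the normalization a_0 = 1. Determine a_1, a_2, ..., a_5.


Write in Frobenius form y'' + (p(x)/x) y' + (q(x)/x^2) y = 0:
  p(x) = -11/4,  q(x) = x^2 - 3x + 25/8.
Indicial equation: r(r-1) + (-11/4) r + (25/8) = 0 -> roots r_1 = 5/2, r_2 = 5/4.
Take r = r_1 = 5/2. Let y(x) = x^r sum_{n>=0} a_n x^n with a_0 = 1.
Substitute y = x^r sum a_n x^n and match x^{r+n}. The recurrence is
  D(n) a_n - 3 a_{n-1} + 1 a_{n-2} = 0,  where D(n) = (r+n)(r+n-1) + (-11/4)(r+n) + (25/8).
  a_n = [3 a_{n-1} - 1 a_{n-2}] / D(n).
Since the indicial polynomial factors as (r - r_1)(r - r_2), D(n) = (r_1 + n - r_1)(r_1 + n - r_2) = n(n + 5/4).
Evaluating step by step (a_0 = 1):
  n = 1: D(1) = 1(1 + 5/4) = 9/4; numerator = 3(1) = 3; a_1 = (3)/(9/4) = 4/3
  n = 2: D(2) = 2(2 + 5/4) = 13/2; numerator = 3(4/3) - 1(1) = 3; a_2 = (3)/(13/2) = 6/13
  n = 3: D(3) = 3(3 + 5/4) = 51/4; numerator = 3(6/13) - 1(4/3) = 2/39; a_3 = (2/39)/(51/4) = 8/1989
  n = 4: D(4) = 4(4 + 5/4) = 21; numerator = 3(8/1989) - 1(6/13) = -298/663; a_4 = (-298/663)/(21) = -298/13923
  n = 5: D(5) = 5(5 + 5/4) = 125/4; numerator = 3(-298/13923) - 1(8/1989) = -950/13923; a_5 = (-950/13923)/(125/4) = -152/69615

r = 5/2; a_0 = 1; a_1 = 4/3; a_2 = 6/13; a_3 = 8/1989; a_4 = -298/13923; a_5 = -152/69615


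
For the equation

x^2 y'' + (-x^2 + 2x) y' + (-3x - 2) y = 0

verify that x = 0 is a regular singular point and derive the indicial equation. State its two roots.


Divide by x^2 to reach normal form y'' + P_1(x) y' + P_2(x) y = 0 with P_1(x) = -1 + 2/x and P_2(x) = -3/x - 2/x^2.
x = 0 is a singular point because the y'-coefficient -1 + 2/x has a pole at x = 0 and the y-coefficient -3/x - 2/x^2 has a pole at x = 0.
It is a regular singular point because x P_1(x) = p(x) = 2 - x and x^2 P_2(x) = q(x) = -3x - 2 are polynomials, hence analytic at x = 0.
p(0) = 2,  q(0) = -2.
Indicial equation: r(r-1) + p(0) r + q(0) = 0, i.e. r^2 + (p(0) - 1) r + q(0) = 0, i.e. r^2 + 1 r - 2 = 0.
Discriminant: (1)^2 - 4(-2) = 9, so r = (-1 ± 3)/2.
Solving: r_1 = 1, r_2 = -2.

indicial: r^2 + 1 r - 2 = 0; roots r_1 = 1, r_2 = -2


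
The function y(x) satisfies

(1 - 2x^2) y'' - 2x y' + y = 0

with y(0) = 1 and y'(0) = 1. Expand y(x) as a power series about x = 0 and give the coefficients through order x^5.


Ansatz: y(x) = sum_{n>=0} a_n x^n, so y'(x) = sum_{n>=1} n a_n x^(n-1) and y''(x) = sum_{n>=2} n(n-1) a_n x^(n-2).
Substitute into P(x) y'' + Q(x) y' + R(x) y = 0 with P(x) = 1 - 2x^2, Q(x) = -2x, R(x) = 1, and match powers of x.
Initial conditions: a_0 = 1, a_1 = 1.
Setting the coefficient of each power of x to zero and solving order by order (substituting the coefficients already found):
  x^0: 2 a_2 + a_0 = 0  ->  2 a_2 = -a_0 = -1  ->  a_2 = -1/2
  x^1: 6 a_3 - a_1 = 0  ->  6 a_3 = a_1 = 1  ->  a_3 = 1/6
  x^2: 12 a_4 - 7 a_2 = 0  ->  12 a_4 = 7 a_2 = -7/2  ->  a_4 = -7/24
  x^3: 20 a_5 - 17 a_3 = 0  ->  20 a_5 = 17 a_3 = 17/6  ->  a_5 = 17/120
Truncated series: y(x) = 1 + x - (1/2) x^2 + (1/6) x^3 - (7/24) x^4 + (17/120) x^5 + O(x^6).

a_0 = 1; a_1 = 1; a_2 = -1/2; a_3 = 1/6; a_4 = -7/24; a_5 = 17/120
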